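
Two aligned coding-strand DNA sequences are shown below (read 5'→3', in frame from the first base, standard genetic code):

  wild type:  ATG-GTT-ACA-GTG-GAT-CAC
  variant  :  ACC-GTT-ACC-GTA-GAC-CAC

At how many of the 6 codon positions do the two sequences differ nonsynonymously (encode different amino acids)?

1

Codon 1: ATG Met / ACC Thr — nonsynonymous.
Codon 2: GTT Val / GTT Val — identical.
Codon 3: ACA Thr / ACC Thr — synonymous.
Codon 4: GTG Val / GTA Val — synonymous.
Codon 5: GAT Asp / GAC Asp — synonymous.
Codon 6: CAC His / CAC His — identical.
Nonsynonymous differences: 1.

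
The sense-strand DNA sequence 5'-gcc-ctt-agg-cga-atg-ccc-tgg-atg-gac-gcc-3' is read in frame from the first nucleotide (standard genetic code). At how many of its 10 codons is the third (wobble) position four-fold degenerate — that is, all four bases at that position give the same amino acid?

Codon 1 GCC (Ala): third position 4-fold.
Codon 2 CTT (Leu): third position 4-fold.
Codon 3 AGG (Arg): third position 2-fold.
Codon 4 CGA (Arg): third position 4-fold.
Codon 5 ATG (Met): third position 1-fold.
Codon 6 CCC (Pro): third position 4-fold.
Codon 7 TGG (Trp): third position 1-fold.
Codon 8 ATG (Met): third position 1-fold.
Codon 9 GAC (Asp): third position 2-fold.
Codon 10 GCC (Ala): third position 4-fold.
Four-fold degenerate third positions: 5.

5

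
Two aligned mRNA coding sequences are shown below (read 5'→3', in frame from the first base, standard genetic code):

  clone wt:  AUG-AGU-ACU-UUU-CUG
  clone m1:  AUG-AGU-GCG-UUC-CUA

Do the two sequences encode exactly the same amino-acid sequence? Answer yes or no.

Codon 1: AUG Met / AUG Met — identical.
Codon 2: AGU Ser / AGU Ser — identical.
Codon 3: ACU Thr / GCG Ala — nonsynonymous.
Codon 4: UUU Phe / UUC Phe — synonymous.
Codon 5: CUG Leu / CUA Leu — synonymous.
Nonsynonymous differences: 1 → different protein.

no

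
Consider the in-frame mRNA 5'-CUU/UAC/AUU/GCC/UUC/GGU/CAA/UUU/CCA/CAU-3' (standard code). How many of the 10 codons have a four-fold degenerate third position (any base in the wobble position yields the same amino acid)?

4

Codon 1 CUU (Leu): third position 4-fold.
Codon 2 UAC (Tyr): third position 2-fold.
Codon 3 AUU (Ile): third position 3-fold.
Codon 4 GCC (Ala): third position 4-fold.
Codon 5 UUC (Phe): third position 2-fold.
Codon 6 GGU (Gly): third position 4-fold.
Codon 7 CAA (Gln): third position 2-fold.
Codon 8 UUU (Phe): third position 2-fold.
Codon 9 CCA (Pro): third position 4-fold.
Codon 10 CAU (His): third position 2-fold.
Four-fold degenerate third positions: 4.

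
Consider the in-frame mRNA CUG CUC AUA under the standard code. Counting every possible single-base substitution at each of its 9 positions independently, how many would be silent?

Codon 1 (CUG, Leu): 4 synonymous substitutions.
Codon 2 (CUC, Leu): 3 synonymous substitutions.
Codon 3 (AUA, Ile): 2 synonymous substitutions.
Total: 4 + 3 + 2 = 9.

9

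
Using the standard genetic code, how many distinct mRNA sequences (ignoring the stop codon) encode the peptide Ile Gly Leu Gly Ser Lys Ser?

20736

Ile: 3 codons.
Gly: 4 codons.
Leu: 6 codons.
Gly: 4 codons.
Ser: 6 codons.
Lys: 2 codons.
Ser: 6 codons.
3 × 4 × 6 × 4 × 6 × 2 × 6 = 20736.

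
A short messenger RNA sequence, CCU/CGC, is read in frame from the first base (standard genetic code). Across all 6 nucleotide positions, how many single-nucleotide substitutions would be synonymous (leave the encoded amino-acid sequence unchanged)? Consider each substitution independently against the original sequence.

Codon 1 (CCU, Pro): 3 synonymous substitutions.
Codon 2 (CGC, Arg): 3 synonymous substitutions.
Total: 3 + 3 = 6.

6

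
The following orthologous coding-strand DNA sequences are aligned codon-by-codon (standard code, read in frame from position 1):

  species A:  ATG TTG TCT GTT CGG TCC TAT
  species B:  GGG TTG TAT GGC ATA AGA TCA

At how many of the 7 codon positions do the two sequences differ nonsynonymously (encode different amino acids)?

Codon 1: ATG Met / GGG Gly — nonsynonymous.
Codon 2: TTG Leu / TTG Leu — identical.
Codon 3: TCT Ser / TAT Tyr — nonsynonymous.
Codon 4: GTT Val / GGC Gly — nonsynonymous.
Codon 5: CGG Arg / ATA Ile — nonsynonymous.
Codon 6: TCC Ser / AGA Arg — nonsynonymous.
Codon 7: TAT Tyr / TCA Ser — nonsynonymous.
Nonsynonymous differences: 6.

6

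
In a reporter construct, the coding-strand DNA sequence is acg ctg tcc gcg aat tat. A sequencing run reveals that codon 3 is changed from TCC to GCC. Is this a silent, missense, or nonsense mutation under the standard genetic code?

Position 7 falls in codon 3: TCC → Ser.
After the substitution the codon is GCC → Ala.
Ser ≠ Ala, so this is a missense mutation.

missense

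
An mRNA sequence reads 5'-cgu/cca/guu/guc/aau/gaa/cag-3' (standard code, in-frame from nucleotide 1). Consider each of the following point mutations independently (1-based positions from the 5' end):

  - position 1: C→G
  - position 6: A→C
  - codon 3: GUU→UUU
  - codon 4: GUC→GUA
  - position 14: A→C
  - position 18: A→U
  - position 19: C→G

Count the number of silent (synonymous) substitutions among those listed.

Codon 1: CGU (Arg) → GGU (Gly) — missense.
Codon 2: CCA (Pro) → CCC (Pro) — synonymous.
Codon 3: GUU (Val) → UUU (Phe) — missense.
Codon 4: GUC (Val) → GUA (Val) — synonymous.
Codon 5: AAU (Asn) → ACU (Thr) — missense.
Codon 6: GAA (Glu) → GAU (Asp) — missense.
Codon 7: CAG (Gln) → GAG (Glu) — missense.
Synonymous: 2 of 7.

2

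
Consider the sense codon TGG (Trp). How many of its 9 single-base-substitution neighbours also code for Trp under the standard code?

0

Position 1: none → 0 synonymous.
Position 2: none → 0 synonymous.
Position 3: none → 0 synonymous.
Total: 0 + 0 + 0 = 0.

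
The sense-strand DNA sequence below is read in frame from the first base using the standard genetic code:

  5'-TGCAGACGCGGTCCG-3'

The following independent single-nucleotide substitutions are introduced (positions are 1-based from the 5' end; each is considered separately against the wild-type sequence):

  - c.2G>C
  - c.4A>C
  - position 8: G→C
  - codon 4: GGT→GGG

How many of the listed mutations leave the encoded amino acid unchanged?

Codon 1: TGC (Cys) → TCC (Ser) — missense.
Codon 2: AGA (Arg) → CGA (Arg) — synonymous.
Codon 3: CGC (Arg) → CCC (Pro) — missense.
Codon 4: GGT (Gly) → GGG (Gly) — synonymous.
Synonymous: 2 of 4.

2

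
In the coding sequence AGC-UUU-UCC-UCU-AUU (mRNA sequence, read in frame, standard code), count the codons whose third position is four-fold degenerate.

Codon 1 AGC (Ser): third position 2-fold.
Codon 2 UUU (Phe): third position 2-fold.
Codon 3 UCC (Ser): third position 4-fold.
Codon 4 UCU (Ser): third position 4-fold.
Codon 5 AUU (Ile): third position 3-fold.
Four-fold degenerate third positions: 2.

2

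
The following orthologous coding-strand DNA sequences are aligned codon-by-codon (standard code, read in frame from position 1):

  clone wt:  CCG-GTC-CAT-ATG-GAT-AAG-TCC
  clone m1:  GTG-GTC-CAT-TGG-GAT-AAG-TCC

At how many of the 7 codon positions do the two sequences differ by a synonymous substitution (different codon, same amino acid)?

Codon 1: CCG Pro / GTG Val — nonsynonymous.
Codon 2: GTC Val / GTC Val — identical.
Codon 3: CAT His / CAT His — identical.
Codon 4: ATG Met / TGG Trp — nonsynonymous.
Codon 5: GAT Asp / GAT Asp — identical.
Codon 6: AAG Lys / AAG Lys — identical.
Codon 7: TCC Ser / TCC Ser — identical.
Synonymous differences: 0.

0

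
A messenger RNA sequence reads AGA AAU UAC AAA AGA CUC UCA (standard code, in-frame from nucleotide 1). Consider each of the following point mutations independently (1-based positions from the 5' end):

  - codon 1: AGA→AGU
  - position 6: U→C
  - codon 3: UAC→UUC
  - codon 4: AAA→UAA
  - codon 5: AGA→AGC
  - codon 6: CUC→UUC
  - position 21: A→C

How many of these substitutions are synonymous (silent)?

Codon 1: AGA (Arg) → AGU (Ser) — missense.
Codon 2: AAU (Asn) → AAC (Asn) — synonymous.
Codon 3: UAC (Tyr) → UUC (Phe) — missense.
Codon 4: AAA (Lys) → UAA (Stop) — nonsense.
Codon 5: AGA (Arg) → AGC (Ser) — missense.
Codon 6: CUC (Leu) → UUC (Phe) — missense.
Codon 7: UCA (Ser) → UCC (Ser) — synonymous.
Synonymous: 2 of 7.

2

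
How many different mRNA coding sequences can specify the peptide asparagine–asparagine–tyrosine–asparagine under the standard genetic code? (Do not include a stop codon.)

16

Asn: 2 codons.
Asn: 2 codons.
Tyr: 2 codons.
Asn: 2 codons.
2 × 2 × 2 × 2 = 16.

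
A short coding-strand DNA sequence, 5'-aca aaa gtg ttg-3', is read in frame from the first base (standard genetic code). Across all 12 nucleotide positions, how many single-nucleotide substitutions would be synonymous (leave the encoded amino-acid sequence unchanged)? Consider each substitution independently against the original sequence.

9

Codon 1 (ACA, Thr): 3 synonymous substitutions.
Codon 2 (AAA, Lys): 1 synonymous substitution.
Codon 3 (GTG, Val): 3 synonymous substitutions.
Codon 4 (TTG, Leu): 2 synonymous substitutions.
Total: 3 + 1 + 3 + 2 = 9.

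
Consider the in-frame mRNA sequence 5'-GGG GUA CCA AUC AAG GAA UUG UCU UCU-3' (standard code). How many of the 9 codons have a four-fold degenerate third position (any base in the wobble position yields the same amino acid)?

5

Codon 1 GGG (Gly): third position 4-fold.
Codon 2 GUA (Val): third position 4-fold.
Codon 3 CCA (Pro): third position 4-fold.
Codon 4 AUC (Ile): third position 3-fold.
Codon 5 AAG (Lys): third position 2-fold.
Codon 6 GAA (Glu): third position 2-fold.
Codon 7 UUG (Leu): third position 2-fold.
Codon 8 UCU (Ser): third position 4-fold.
Codon 9 UCU (Ser): third position 4-fold.
Four-fold degenerate third positions: 5.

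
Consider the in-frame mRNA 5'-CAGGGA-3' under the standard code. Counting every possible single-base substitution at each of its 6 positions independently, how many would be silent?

4

Codon 1 (CAG, Gln): 1 synonymous substitution.
Codon 2 (GGA, Gly): 3 synonymous substitutions.
Total: 1 + 3 = 4.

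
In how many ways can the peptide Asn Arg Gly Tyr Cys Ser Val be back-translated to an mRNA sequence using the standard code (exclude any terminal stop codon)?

4608

Asn: 2 codons.
Arg: 6 codons.
Gly: 4 codons.
Tyr: 2 codons.
Cys: 2 codons.
Ser: 6 codons.
Val: 4 codons.
2 × 6 × 4 × 2 × 2 × 6 × 4 = 4608.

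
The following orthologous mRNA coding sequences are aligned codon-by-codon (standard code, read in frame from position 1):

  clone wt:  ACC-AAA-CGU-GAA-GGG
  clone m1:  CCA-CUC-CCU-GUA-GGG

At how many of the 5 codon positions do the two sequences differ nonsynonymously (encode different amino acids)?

4

Codon 1: ACC Thr / CCA Pro — nonsynonymous.
Codon 2: AAA Lys / CUC Leu — nonsynonymous.
Codon 3: CGU Arg / CCU Pro — nonsynonymous.
Codon 4: GAA Glu / GUA Val — nonsynonymous.
Codon 5: GGG Gly / GGG Gly — identical.
Nonsynonymous differences: 4.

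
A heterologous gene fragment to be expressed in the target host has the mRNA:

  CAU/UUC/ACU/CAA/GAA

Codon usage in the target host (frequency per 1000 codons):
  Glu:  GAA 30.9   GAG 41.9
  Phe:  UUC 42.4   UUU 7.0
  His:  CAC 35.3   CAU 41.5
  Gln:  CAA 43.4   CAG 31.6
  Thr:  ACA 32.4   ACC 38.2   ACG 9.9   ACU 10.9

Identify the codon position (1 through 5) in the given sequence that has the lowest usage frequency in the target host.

3

Codon 1 CAU (His): 41.5 per 1000.
Codon 2 UUC (Phe): 42.4 per 1000.
Codon 3 ACU (Thr): 10.9 per 1000.
Codon 4 CAA (Gln): 43.4 per 1000.
Codon 5 GAA (Glu): 30.9 per 1000.
Lowest frequency is 10.9 at codon 3.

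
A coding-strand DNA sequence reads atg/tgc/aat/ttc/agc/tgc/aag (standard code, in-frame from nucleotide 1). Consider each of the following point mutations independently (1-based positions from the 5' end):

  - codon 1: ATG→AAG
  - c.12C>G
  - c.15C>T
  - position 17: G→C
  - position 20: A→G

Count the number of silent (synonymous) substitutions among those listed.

Codon 1: ATG (Met) → AAG (Lys) — missense.
Codon 4: TTC (Phe) → TTG (Leu) — missense.
Codon 5: AGC (Ser) → AGT (Ser) — synonymous.
Codon 6: TGC (Cys) → TCC (Ser) — missense.
Codon 7: AAG (Lys) → AGG (Arg) — missense.
Synonymous: 1 of 5.

1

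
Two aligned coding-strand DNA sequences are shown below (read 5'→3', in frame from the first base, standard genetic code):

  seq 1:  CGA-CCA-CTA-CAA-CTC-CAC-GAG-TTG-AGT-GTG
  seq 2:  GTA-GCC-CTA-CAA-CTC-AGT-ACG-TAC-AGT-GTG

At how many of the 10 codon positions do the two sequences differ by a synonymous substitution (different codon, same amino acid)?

Codon 1: CGA Arg / GTA Val — nonsynonymous.
Codon 2: CCA Pro / GCC Ala — nonsynonymous.
Codon 3: CTA Leu / CTA Leu — identical.
Codon 4: CAA Gln / CAA Gln — identical.
Codon 5: CTC Leu / CTC Leu — identical.
Codon 6: CAC His / AGT Ser — nonsynonymous.
Codon 7: GAG Glu / ACG Thr — nonsynonymous.
Codon 8: TTG Leu / TAC Tyr — nonsynonymous.
Codon 9: AGT Ser / AGT Ser — identical.
Codon 10: GTG Val / GTG Val — identical.
Synonymous differences: 0.

0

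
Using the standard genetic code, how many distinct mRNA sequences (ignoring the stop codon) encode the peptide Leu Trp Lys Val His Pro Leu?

2304

Leu: 6 codons.
Trp: 1 codon.
Lys: 2 codons.
Val: 4 codons.
His: 2 codons.
Pro: 4 codons.
Leu: 6 codons.
6 × 1 × 2 × 4 × 2 × 4 × 6 = 2304.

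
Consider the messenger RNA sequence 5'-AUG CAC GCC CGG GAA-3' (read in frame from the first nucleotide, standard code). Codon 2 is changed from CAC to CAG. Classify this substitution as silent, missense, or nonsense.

Position 6 falls in codon 2: CAC → His.
After the substitution the codon is CAG → Gln.
His ≠ Gln, so this is a missense mutation.

missense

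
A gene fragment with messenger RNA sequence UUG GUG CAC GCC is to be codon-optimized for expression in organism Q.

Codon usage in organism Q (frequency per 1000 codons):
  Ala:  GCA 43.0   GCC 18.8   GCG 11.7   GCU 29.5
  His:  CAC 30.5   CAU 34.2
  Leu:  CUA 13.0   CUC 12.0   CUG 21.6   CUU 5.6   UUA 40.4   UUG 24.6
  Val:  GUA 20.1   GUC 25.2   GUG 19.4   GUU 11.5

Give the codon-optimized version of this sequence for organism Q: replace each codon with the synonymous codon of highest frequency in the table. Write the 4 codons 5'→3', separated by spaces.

UUA GUC CAU GCA

Codon 1 (Leu): best is UUA at 40.4.
Codon 2 (Val): best is GUC at 25.2.
Codon 3 (His): best is CAU at 34.2.
Codon 4 (Ala): best is GCA at 43.0.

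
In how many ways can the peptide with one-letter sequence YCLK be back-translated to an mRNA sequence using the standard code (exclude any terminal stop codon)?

48

Tyr: 2 codons.
Cys: 2 codons.
Leu: 6 codons.
Lys: 2 codons.
2 × 2 × 6 × 2 = 48.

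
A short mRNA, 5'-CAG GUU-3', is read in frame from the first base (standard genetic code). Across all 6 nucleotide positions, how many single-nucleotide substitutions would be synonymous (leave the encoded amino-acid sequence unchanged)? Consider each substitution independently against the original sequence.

Codon 1 (CAG, Gln): 1 synonymous substitution.
Codon 2 (GUU, Val): 3 synonymous substitutions.
Total: 1 + 3 = 4.

4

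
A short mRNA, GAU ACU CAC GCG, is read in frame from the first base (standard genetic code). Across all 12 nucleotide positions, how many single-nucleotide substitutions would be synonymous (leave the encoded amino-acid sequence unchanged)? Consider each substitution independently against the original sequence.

Codon 1 (GAU, Asp): 1 synonymous substitution.
Codon 2 (ACU, Thr): 3 synonymous substitutions.
Codon 3 (CAC, His): 1 synonymous substitution.
Codon 4 (GCG, Ala): 3 synonymous substitutions.
Total: 1 + 3 + 1 + 3 = 8.

8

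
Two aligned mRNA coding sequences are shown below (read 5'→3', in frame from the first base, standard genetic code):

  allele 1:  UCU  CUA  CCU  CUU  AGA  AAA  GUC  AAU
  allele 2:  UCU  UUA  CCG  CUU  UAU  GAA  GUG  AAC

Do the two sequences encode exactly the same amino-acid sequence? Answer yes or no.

Codon 1: UCU Ser / UCU Ser — identical.
Codon 2: CUA Leu / UUA Leu — synonymous.
Codon 3: CCU Pro / CCG Pro — synonymous.
Codon 4: CUU Leu / CUU Leu — identical.
Codon 5: AGA Arg / UAU Tyr — nonsynonymous.
Codon 6: AAA Lys / GAA Glu — nonsynonymous.
Codon 7: GUC Val / GUG Val — synonymous.
Codon 8: AAU Asn / AAC Asn — synonymous.
Nonsynonymous differences: 2 → different protein.

no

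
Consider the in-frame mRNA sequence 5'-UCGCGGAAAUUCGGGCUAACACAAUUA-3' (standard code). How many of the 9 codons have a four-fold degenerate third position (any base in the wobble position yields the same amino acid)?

5

Codon 1 UCG (Ser): third position 4-fold.
Codon 2 CGG (Arg): third position 4-fold.
Codon 3 AAA (Lys): third position 2-fold.
Codon 4 UUC (Phe): third position 2-fold.
Codon 5 GGG (Gly): third position 4-fold.
Codon 6 CUA (Leu): third position 4-fold.
Codon 7 ACA (Thr): third position 4-fold.
Codon 8 CAA (Gln): third position 2-fold.
Codon 9 UUA (Leu): third position 2-fold.
Four-fold degenerate third positions: 5.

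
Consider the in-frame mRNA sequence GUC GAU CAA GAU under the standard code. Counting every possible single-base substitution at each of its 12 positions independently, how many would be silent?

Codon 1 (GUC, Val): 3 synonymous substitutions.
Codon 2 (GAU, Asp): 1 synonymous substitution.
Codon 3 (CAA, Gln): 1 synonymous substitution.
Codon 4 (GAU, Asp): 1 synonymous substitution.
Total: 3 + 1 + 1 + 1 = 6.

6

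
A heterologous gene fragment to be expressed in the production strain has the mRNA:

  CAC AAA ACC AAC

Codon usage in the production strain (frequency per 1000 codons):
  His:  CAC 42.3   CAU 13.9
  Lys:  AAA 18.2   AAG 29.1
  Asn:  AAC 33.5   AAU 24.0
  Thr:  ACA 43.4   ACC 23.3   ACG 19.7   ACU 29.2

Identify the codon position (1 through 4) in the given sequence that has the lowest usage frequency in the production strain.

Codon 1 CAC (His): 42.3 per 1000.
Codon 2 AAA (Lys): 18.2 per 1000.
Codon 3 ACC (Thr): 23.3 per 1000.
Codon 4 AAC (Asn): 33.5 per 1000.
Lowest frequency is 18.2 at codon 2.

2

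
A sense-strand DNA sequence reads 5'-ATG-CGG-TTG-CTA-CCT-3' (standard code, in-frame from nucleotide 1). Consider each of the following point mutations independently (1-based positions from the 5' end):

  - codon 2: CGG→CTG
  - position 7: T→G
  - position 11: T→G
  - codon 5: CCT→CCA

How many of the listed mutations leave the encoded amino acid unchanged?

1

Codon 2: CGG (Arg) → CTG (Leu) — missense.
Codon 3: TTG (Leu) → GTG (Val) — missense.
Codon 4: CTA (Leu) → CGA (Arg) — missense.
Codon 5: CCT (Pro) → CCA (Pro) — synonymous.
Synonymous: 1 of 4.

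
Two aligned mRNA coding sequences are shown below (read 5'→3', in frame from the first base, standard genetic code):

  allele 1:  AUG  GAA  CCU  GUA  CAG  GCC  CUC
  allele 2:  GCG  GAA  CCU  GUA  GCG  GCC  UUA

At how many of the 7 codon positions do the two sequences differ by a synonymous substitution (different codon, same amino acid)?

Codon 1: AUG Met / GCG Ala — nonsynonymous.
Codon 2: GAA Glu / GAA Glu — identical.
Codon 3: CCU Pro / CCU Pro — identical.
Codon 4: GUA Val / GUA Val — identical.
Codon 5: CAG Gln / GCG Ala — nonsynonymous.
Codon 6: GCC Ala / GCC Ala — identical.
Codon 7: CUC Leu / UUA Leu — synonymous.
Synonymous differences: 1.

1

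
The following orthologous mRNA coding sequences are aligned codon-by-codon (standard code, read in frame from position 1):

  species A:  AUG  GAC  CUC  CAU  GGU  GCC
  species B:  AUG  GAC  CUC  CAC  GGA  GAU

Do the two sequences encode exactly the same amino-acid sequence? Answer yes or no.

Codon 1: AUG Met / AUG Met — identical.
Codon 2: GAC Asp / GAC Asp — identical.
Codon 3: CUC Leu / CUC Leu — identical.
Codon 4: CAU His / CAC His — synonymous.
Codon 5: GGU Gly / GGA Gly — synonymous.
Codon 6: GCC Ala / GAU Asp — nonsynonymous.
Nonsynonymous differences: 1 → different protein.

no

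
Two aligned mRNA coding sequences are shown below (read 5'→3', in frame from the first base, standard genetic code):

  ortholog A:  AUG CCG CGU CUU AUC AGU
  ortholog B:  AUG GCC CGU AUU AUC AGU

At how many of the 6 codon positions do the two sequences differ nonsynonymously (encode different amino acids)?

Codon 1: AUG Met / AUG Met — identical.
Codon 2: CCG Pro / GCC Ala — nonsynonymous.
Codon 3: CGU Arg / CGU Arg — identical.
Codon 4: CUU Leu / AUU Ile — nonsynonymous.
Codon 5: AUC Ile / AUC Ile — identical.
Codon 6: AGU Ser / AGU Ser — identical.
Nonsynonymous differences: 2.

2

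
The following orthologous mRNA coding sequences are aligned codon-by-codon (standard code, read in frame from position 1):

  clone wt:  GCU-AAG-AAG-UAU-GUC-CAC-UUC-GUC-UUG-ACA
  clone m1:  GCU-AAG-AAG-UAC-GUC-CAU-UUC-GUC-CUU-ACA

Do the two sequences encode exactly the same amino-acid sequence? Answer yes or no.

Codon 1: GCU Ala / GCU Ala — identical.
Codon 2: AAG Lys / AAG Lys — identical.
Codon 3: AAG Lys / AAG Lys — identical.
Codon 4: UAU Tyr / UAC Tyr — synonymous.
Codon 5: GUC Val / GUC Val — identical.
Codon 6: CAC His / CAU His — synonymous.
Codon 7: UUC Phe / UUC Phe — identical.
Codon 8: GUC Val / GUC Val — identical.
Codon 9: UUG Leu / CUU Leu — synonymous.
Codon 10: ACA Thr / ACA Thr — identical.
Nonsynonymous differences: 0 → same protein.

yes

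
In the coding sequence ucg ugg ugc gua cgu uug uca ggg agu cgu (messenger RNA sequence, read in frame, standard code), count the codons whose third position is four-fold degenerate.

6

Codon 1 UCG (Ser): third position 4-fold.
Codon 2 UGG (Trp): third position 1-fold.
Codon 3 UGC (Cys): third position 2-fold.
Codon 4 GUA (Val): third position 4-fold.
Codon 5 CGU (Arg): third position 4-fold.
Codon 6 UUG (Leu): third position 2-fold.
Codon 7 UCA (Ser): third position 4-fold.
Codon 8 GGG (Gly): third position 4-fold.
Codon 9 AGU (Ser): third position 2-fold.
Codon 10 CGU (Arg): third position 4-fold.
Four-fold degenerate third positions: 6.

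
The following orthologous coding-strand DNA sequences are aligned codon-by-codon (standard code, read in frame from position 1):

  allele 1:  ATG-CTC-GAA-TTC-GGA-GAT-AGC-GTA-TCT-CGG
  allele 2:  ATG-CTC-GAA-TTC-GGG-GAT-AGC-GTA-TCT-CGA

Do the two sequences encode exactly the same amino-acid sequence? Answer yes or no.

yes

Codon 1: ATG Met / ATG Met — identical.
Codon 2: CTC Leu / CTC Leu — identical.
Codon 3: GAA Glu / GAA Glu — identical.
Codon 4: TTC Phe / TTC Phe — identical.
Codon 5: GGA Gly / GGG Gly — synonymous.
Codon 6: GAT Asp / GAT Asp — identical.
Codon 7: AGC Ser / AGC Ser — identical.
Codon 8: GTA Val / GTA Val — identical.
Codon 9: TCT Ser / TCT Ser — identical.
Codon 10: CGG Arg / CGA Arg — synonymous.
Nonsynonymous differences: 0 → same protein.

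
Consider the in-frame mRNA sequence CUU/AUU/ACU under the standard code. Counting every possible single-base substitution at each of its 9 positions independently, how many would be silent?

Codon 1 (CUU, Leu): 3 synonymous substitutions.
Codon 2 (AUU, Ile): 2 synonymous substitutions.
Codon 3 (ACU, Thr): 3 synonymous substitutions.
Total: 3 + 2 + 3 = 8.

8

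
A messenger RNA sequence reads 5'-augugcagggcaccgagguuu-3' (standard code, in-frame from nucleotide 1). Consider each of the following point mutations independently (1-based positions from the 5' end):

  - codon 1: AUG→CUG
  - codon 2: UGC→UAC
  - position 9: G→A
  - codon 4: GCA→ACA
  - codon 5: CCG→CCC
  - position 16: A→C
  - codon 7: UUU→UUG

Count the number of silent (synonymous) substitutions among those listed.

Codon 1: AUG (Met) → CUG (Leu) — missense.
Codon 2: UGC (Cys) → UAC (Tyr) — missense.
Codon 3: AGG (Arg) → AGA (Arg) — synonymous.
Codon 4: GCA (Ala) → ACA (Thr) — missense.
Codon 5: CCG (Pro) → CCC (Pro) — synonymous.
Codon 6: AGG (Arg) → CGG (Arg) — synonymous.
Codon 7: UUU (Phe) → UUG (Leu) — missense.
Synonymous: 3 of 7.

3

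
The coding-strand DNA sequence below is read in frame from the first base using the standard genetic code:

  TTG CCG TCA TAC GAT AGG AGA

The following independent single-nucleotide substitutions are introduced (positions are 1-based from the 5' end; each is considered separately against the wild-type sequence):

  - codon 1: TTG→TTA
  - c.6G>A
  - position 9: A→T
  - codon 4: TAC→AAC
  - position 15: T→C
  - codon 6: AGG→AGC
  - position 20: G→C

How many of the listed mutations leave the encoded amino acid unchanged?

4

Codon 1: TTG (Leu) → TTA (Leu) — synonymous.
Codon 2: CCG (Pro) → CCA (Pro) — synonymous.
Codon 3: TCA (Ser) → TCT (Ser) — synonymous.
Codon 4: TAC (Tyr) → AAC (Asn) — missense.
Codon 5: GAT (Asp) → GAC (Asp) — synonymous.
Codon 6: AGG (Arg) → AGC (Ser) — missense.
Codon 7: AGA (Arg) → ACA (Thr) — missense.
Synonymous: 4 of 7.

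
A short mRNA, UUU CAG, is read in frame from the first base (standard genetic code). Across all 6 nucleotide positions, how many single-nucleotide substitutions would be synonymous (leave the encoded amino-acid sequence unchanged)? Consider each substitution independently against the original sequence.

Codon 1 (UUU, Phe): 1 synonymous substitution.
Codon 2 (CAG, Gln): 1 synonymous substitution.
Total: 1 + 1 = 2.

2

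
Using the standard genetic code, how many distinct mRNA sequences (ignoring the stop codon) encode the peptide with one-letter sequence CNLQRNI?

Cys: 2 codons.
Asn: 2 codons.
Leu: 6 codons.
Gln: 2 codons.
Arg: 6 codons.
Asn: 2 codons.
Ile: 3 codons.
2 × 2 × 6 × 2 × 6 × 2 × 3 = 1728.

1728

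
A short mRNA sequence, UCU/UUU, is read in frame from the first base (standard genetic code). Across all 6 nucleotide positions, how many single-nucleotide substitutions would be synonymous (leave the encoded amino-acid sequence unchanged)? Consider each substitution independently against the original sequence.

4

Codon 1 (UCU, Ser): 3 synonymous substitutions.
Codon 2 (UUU, Phe): 1 synonymous substitution.
Total: 3 + 1 = 4.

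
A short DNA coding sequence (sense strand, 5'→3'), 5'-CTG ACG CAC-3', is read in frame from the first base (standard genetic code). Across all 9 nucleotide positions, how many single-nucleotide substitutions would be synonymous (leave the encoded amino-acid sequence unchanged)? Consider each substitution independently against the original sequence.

Codon 1 (CTG, Leu): 4 synonymous substitutions.
Codon 2 (ACG, Thr): 3 synonymous substitutions.
Codon 3 (CAC, His): 1 synonymous substitution.
Total: 4 + 3 + 1 = 8.

8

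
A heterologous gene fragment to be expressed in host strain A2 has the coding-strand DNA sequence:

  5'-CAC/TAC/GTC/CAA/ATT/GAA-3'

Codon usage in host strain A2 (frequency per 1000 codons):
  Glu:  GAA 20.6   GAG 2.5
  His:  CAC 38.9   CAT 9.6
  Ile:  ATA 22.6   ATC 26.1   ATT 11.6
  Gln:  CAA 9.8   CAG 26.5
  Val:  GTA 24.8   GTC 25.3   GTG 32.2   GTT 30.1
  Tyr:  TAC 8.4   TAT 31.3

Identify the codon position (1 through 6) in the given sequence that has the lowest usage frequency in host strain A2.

2

Codon 1 CAC (His): 38.9 per 1000.
Codon 2 TAC (Tyr): 8.4 per 1000.
Codon 3 GTC (Val): 25.3 per 1000.
Codon 4 CAA (Gln): 9.8 per 1000.
Codon 5 ATT (Ile): 11.6 per 1000.
Codon 6 GAA (Glu): 20.6 per 1000.
Lowest frequency is 8.4 at codon 2.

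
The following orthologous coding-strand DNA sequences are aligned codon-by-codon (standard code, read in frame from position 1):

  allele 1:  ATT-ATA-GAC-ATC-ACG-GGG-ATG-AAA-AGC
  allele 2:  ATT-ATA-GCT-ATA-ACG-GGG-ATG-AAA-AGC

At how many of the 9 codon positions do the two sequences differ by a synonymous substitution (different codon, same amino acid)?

Codon 1: ATT Ile / ATT Ile — identical.
Codon 2: ATA Ile / ATA Ile — identical.
Codon 3: GAC Asp / GCT Ala — nonsynonymous.
Codon 4: ATC Ile / ATA Ile — synonymous.
Codon 5: ACG Thr / ACG Thr — identical.
Codon 6: GGG Gly / GGG Gly — identical.
Codon 7: ATG Met / ATG Met — identical.
Codon 8: AAA Lys / AAA Lys — identical.
Codon 9: AGC Ser / AGC Ser — identical.
Synonymous differences: 1.

1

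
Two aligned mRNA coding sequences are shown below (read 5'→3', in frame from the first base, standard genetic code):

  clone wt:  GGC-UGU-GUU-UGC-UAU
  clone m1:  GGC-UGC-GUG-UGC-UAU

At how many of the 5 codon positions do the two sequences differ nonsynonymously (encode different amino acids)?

0

Codon 1: GGC Gly / GGC Gly — identical.
Codon 2: UGU Cys / UGC Cys — synonymous.
Codon 3: GUU Val / GUG Val — synonymous.
Codon 4: UGC Cys / UGC Cys — identical.
Codon 5: UAU Tyr / UAU Tyr — identical.
Nonsynonymous differences: 0.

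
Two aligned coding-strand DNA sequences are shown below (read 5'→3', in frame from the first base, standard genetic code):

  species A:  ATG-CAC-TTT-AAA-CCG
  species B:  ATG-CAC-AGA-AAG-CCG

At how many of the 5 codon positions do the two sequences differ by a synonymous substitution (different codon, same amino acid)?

1

Codon 1: ATG Met / ATG Met — identical.
Codon 2: CAC His / CAC His — identical.
Codon 3: TTT Phe / AGA Arg — nonsynonymous.
Codon 4: AAA Lys / AAG Lys — synonymous.
Codon 5: CCG Pro / CCG Pro — identical.
Synonymous differences: 1.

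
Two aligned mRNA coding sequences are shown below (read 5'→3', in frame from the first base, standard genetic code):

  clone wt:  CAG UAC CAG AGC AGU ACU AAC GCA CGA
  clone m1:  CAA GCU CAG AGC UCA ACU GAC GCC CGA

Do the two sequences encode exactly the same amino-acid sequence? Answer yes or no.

Codon 1: CAG Gln / CAA Gln — synonymous.
Codon 2: UAC Tyr / GCU Ala — nonsynonymous.
Codon 3: CAG Gln / CAG Gln — identical.
Codon 4: AGC Ser / AGC Ser — identical.
Codon 5: AGU Ser / UCA Ser — synonymous.
Codon 6: ACU Thr / ACU Thr — identical.
Codon 7: AAC Asn / GAC Asp — nonsynonymous.
Codon 8: GCA Ala / GCC Ala — synonymous.
Codon 9: CGA Arg / CGA Arg — identical.
Nonsynonymous differences: 2 → different protein.

no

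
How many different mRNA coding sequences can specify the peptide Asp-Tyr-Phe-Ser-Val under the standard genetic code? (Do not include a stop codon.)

192

Asp: 2 codons.
Tyr: 2 codons.
Phe: 2 codons.
Ser: 6 codons.
Val: 4 codons.
2 × 2 × 2 × 6 × 4 = 192.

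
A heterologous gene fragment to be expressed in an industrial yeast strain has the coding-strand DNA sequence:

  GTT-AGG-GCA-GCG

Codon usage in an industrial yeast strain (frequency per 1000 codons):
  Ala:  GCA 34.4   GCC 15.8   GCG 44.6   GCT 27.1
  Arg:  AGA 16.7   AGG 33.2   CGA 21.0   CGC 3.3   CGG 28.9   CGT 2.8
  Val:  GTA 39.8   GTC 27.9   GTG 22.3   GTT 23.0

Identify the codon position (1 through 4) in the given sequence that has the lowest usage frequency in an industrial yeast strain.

Codon 1 GTT (Val): 23.0 per 1000.
Codon 2 AGG (Arg): 33.2 per 1000.
Codon 3 GCA (Ala): 34.4 per 1000.
Codon 4 GCG (Ala): 44.6 per 1000.
Lowest frequency is 23.0 at codon 1.

1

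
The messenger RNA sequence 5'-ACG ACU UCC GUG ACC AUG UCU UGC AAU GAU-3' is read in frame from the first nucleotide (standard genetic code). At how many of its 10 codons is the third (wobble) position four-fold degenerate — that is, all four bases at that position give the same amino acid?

6

Codon 1 ACG (Thr): third position 4-fold.
Codon 2 ACU (Thr): third position 4-fold.
Codon 3 UCC (Ser): third position 4-fold.
Codon 4 GUG (Val): third position 4-fold.
Codon 5 ACC (Thr): third position 4-fold.
Codon 6 AUG (Met): third position 1-fold.
Codon 7 UCU (Ser): third position 4-fold.
Codon 8 UGC (Cys): third position 2-fold.
Codon 9 AAU (Asn): third position 2-fold.
Codon 10 GAU (Asp): third position 2-fold.
Four-fold degenerate third positions: 6.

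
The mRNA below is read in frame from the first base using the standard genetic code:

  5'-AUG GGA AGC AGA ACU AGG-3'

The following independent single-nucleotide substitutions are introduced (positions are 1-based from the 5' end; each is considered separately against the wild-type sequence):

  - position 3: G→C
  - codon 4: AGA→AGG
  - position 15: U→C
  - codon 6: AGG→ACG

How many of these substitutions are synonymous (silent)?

2

Codon 1: AUG (Met) → AUC (Ile) — missense.
Codon 4: AGA (Arg) → AGG (Arg) — synonymous.
Codon 5: ACU (Thr) → ACC (Thr) — synonymous.
Codon 6: AGG (Arg) → ACG (Thr) — missense.
Synonymous: 2 of 4.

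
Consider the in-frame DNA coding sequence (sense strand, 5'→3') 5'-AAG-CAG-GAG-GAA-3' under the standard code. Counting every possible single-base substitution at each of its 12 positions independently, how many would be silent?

4

Codon 1 (AAG, Lys): 1 synonymous substitution.
Codon 2 (CAG, Gln): 1 synonymous substitution.
Codon 3 (GAG, Glu): 1 synonymous substitution.
Codon 4 (GAA, Glu): 1 synonymous substitution.
Total: 1 + 1 + 1 + 1 = 4.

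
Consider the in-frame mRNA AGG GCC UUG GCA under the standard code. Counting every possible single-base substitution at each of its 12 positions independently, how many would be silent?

10

Codon 1 (AGG, Arg): 2 synonymous substitutions.
Codon 2 (GCC, Ala): 3 synonymous substitutions.
Codon 3 (UUG, Leu): 2 synonymous substitutions.
Codon 4 (GCA, Ala): 3 synonymous substitutions.
Total: 2 + 3 + 2 + 3 = 10.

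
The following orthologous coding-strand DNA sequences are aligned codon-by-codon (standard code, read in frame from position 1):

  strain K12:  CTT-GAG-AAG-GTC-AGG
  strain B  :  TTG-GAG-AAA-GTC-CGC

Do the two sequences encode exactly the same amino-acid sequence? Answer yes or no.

Codon 1: CTT Leu / TTG Leu — synonymous.
Codon 2: GAG Glu / GAG Glu — identical.
Codon 3: AAG Lys / AAA Lys — synonymous.
Codon 4: GTC Val / GTC Val — identical.
Codon 5: AGG Arg / CGC Arg — synonymous.
Nonsynonymous differences: 0 → same protein.

yes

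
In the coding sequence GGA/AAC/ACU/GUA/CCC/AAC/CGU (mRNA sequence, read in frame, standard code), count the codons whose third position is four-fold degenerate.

5

Codon 1 GGA (Gly): third position 4-fold.
Codon 2 AAC (Asn): third position 2-fold.
Codon 3 ACU (Thr): third position 4-fold.
Codon 4 GUA (Val): third position 4-fold.
Codon 5 CCC (Pro): third position 4-fold.
Codon 6 AAC (Asn): third position 2-fold.
Codon 7 CGU (Arg): third position 4-fold.
Four-fold degenerate third positions: 5.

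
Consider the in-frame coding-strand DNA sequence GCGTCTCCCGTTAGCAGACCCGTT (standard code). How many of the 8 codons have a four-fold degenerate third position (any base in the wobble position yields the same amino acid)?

Codon 1 GCG (Ala): third position 4-fold.
Codon 2 TCT (Ser): third position 4-fold.
Codon 3 CCC (Pro): third position 4-fold.
Codon 4 GTT (Val): third position 4-fold.
Codon 5 AGC (Ser): third position 2-fold.
Codon 6 AGA (Arg): third position 2-fold.
Codon 7 CCC (Pro): third position 4-fold.
Codon 8 GTT (Val): third position 4-fold.
Four-fold degenerate third positions: 6.

6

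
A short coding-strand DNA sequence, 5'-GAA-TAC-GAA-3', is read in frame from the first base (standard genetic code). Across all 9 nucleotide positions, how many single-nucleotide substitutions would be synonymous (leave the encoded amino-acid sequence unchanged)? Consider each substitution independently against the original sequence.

3

Codon 1 (GAA, Glu): 1 synonymous substitution.
Codon 2 (TAC, Tyr): 1 synonymous substitution.
Codon 3 (GAA, Glu): 1 synonymous substitution.
Total: 1 + 1 + 1 = 3.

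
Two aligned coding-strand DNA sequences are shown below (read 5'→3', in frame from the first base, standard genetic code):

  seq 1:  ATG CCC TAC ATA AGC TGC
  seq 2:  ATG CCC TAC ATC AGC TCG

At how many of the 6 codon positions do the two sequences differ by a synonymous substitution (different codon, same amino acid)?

Codon 1: ATG Met / ATG Met — identical.
Codon 2: CCC Pro / CCC Pro — identical.
Codon 3: TAC Tyr / TAC Tyr — identical.
Codon 4: ATA Ile / ATC Ile — synonymous.
Codon 5: AGC Ser / AGC Ser — identical.
Codon 6: TGC Cys / TCG Ser — nonsynonymous.
Synonymous differences: 1.

1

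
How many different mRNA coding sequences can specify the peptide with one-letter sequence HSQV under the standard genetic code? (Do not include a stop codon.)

His: 2 codons.
Ser: 6 codons.
Gln: 2 codons.
Val: 4 codons.
2 × 6 × 2 × 4 = 96.

96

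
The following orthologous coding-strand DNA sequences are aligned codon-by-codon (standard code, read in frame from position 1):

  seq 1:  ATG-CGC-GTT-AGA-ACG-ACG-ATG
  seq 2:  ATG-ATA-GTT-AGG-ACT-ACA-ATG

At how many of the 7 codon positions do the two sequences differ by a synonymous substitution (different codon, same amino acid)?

Codon 1: ATG Met / ATG Met — identical.
Codon 2: CGC Arg / ATA Ile — nonsynonymous.
Codon 3: GTT Val / GTT Val — identical.
Codon 4: AGA Arg / AGG Arg — synonymous.
Codon 5: ACG Thr / ACT Thr — synonymous.
Codon 6: ACG Thr / ACA Thr — synonymous.
Codon 7: ATG Met / ATG Met — identical.
Synonymous differences: 3.

3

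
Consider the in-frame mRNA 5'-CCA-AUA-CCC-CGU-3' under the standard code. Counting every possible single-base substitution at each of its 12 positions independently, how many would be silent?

11

Codon 1 (CCA, Pro): 3 synonymous substitutions.
Codon 2 (AUA, Ile): 2 synonymous substitutions.
Codon 3 (CCC, Pro): 3 synonymous substitutions.
Codon 4 (CGU, Arg): 3 synonymous substitutions.
Total: 3 + 2 + 3 + 3 = 11.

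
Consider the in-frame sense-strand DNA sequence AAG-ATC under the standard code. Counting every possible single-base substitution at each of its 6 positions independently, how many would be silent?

3

Codon 1 (AAG, Lys): 1 synonymous substitution.
Codon 2 (ATC, Ile): 2 synonymous substitutions.
Total: 1 + 2 = 3.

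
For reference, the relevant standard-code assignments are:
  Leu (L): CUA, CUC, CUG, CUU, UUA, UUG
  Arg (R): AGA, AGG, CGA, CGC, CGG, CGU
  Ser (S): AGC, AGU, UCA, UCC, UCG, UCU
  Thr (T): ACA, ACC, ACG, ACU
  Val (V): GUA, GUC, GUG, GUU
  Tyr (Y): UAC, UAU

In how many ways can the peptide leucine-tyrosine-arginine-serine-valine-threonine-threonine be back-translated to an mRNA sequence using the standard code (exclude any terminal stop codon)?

27648

Leu: 6 codons.
Tyr: 2 codons.
Arg: 6 codons.
Ser: 6 codons.
Val: 4 codons.
Thr: 4 codons.
Thr: 4 codons.
6 × 2 × 6 × 6 × 4 × 4 × 4 = 27648.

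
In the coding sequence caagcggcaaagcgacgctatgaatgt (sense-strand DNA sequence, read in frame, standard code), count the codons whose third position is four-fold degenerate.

4

Codon 1 CAA (Gln): third position 2-fold.
Codon 2 GCG (Ala): third position 4-fold.
Codon 3 GCA (Ala): third position 4-fold.
Codon 4 AAG (Lys): third position 2-fold.
Codon 5 CGA (Arg): third position 4-fold.
Codon 6 CGC (Arg): third position 4-fold.
Codon 7 TAT (Tyr): third position 2-fold.
Codon 8 GAA (Glu): third position 2-fold.
Codon 9 TGT (Cys): third position 2-fold.
Four-fold degenerate third positions: 4.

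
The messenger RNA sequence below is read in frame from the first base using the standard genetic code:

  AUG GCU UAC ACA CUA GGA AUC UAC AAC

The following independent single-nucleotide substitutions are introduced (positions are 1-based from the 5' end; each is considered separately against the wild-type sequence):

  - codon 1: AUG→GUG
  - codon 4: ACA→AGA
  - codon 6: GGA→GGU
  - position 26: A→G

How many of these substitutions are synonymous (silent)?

1

Codon 1: AUG (Met) → GUG (Val) — missense.
Codon 4: ACA (Thr) → AGA (Arg) — missense.
Codon 6: GGA (Gly) → GGU (Gly) — synonymous.
Codon 9: AAC (Asn) → AGC (Ser) — missense.
Synonymous: 1 of 4.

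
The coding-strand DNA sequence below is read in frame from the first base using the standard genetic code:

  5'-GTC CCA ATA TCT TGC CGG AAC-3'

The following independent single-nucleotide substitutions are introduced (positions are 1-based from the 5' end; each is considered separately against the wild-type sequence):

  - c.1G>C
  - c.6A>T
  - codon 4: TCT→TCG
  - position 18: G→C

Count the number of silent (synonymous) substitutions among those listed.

3

Codon 1: GTC (Val) → CTC (Leu) — missense.
Codon 2: CCA (Pro) → CCT (Pro) — synonymous.
Codon 4: TCT (Ser) → TCG (Ser) — synonymous.
Codon 6: CGG (Arg) → CGC (Arg) — synonymous.
Synonymous: 3 of 4.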